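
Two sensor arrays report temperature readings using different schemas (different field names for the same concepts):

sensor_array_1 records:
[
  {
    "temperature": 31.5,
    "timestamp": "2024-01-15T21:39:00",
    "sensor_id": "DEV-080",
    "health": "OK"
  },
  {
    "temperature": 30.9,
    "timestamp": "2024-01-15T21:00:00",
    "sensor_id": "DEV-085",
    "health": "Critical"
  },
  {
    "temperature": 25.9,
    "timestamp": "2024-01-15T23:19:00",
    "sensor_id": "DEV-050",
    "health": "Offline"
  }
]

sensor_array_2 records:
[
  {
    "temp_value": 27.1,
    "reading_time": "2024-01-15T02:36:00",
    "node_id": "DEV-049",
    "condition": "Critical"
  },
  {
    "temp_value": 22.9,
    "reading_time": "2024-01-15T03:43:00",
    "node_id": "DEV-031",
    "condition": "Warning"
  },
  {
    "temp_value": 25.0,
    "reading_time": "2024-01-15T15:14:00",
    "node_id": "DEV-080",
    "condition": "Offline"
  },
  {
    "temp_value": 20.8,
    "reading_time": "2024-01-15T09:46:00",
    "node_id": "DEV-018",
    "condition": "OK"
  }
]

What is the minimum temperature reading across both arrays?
20.8

Schema mapping: "temperature" (sensor_array_1) = "temp_value" (sensor_array_2) = temperature reading

Minimum in sensor_array_1: 25.9
Minimum in sensor_array_2: 20.8

Overall minimum: min(25.9, 20.8) = 20.8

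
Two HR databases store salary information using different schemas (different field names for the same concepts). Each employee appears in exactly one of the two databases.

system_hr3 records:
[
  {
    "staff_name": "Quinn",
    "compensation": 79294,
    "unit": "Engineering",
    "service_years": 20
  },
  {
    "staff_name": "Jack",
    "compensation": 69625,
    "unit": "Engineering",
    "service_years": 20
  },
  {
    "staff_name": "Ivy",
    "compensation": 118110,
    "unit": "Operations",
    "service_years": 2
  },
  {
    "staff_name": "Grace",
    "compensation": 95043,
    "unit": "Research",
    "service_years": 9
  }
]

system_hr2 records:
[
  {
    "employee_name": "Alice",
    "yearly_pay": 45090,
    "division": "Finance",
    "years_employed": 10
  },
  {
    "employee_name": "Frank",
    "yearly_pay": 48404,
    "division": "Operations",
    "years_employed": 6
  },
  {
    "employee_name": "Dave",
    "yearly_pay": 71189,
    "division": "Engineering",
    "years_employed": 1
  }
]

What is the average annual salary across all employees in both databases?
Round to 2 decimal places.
75250.71

Schema mapping: "compensation" (system_hr3) = "yearly_pay" (system_hr2) = annual salary

All salaries: [79294, 69625, 118110, 95043, 45090, 48404, 71189]
Sum: 526755
Count: 7
Average: 526755 / 7 = 75250.71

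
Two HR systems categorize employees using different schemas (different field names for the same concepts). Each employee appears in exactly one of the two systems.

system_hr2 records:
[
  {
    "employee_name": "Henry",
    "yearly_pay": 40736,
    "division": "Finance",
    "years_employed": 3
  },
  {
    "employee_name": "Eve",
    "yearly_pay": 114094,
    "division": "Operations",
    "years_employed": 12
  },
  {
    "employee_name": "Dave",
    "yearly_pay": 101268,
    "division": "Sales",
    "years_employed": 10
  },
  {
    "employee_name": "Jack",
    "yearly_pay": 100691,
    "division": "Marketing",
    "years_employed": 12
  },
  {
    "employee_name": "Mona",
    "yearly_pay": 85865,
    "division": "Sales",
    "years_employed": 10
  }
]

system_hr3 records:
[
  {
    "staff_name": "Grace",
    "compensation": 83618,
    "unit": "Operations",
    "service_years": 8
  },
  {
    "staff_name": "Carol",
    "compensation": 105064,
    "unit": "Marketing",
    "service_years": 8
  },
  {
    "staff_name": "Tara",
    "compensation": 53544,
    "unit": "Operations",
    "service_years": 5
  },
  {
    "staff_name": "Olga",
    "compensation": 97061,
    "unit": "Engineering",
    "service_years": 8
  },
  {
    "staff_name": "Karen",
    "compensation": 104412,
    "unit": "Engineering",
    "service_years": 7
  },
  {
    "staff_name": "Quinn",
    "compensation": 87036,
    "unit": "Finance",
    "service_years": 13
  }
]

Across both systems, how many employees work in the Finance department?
2

Schema mapping: "division" (system_hr2) = "unit" (system_hr3) = department

Finance employees in system_hr2: 1
Finance employees in system_hr3: 1

Total in Finance: 1 + 1 = 2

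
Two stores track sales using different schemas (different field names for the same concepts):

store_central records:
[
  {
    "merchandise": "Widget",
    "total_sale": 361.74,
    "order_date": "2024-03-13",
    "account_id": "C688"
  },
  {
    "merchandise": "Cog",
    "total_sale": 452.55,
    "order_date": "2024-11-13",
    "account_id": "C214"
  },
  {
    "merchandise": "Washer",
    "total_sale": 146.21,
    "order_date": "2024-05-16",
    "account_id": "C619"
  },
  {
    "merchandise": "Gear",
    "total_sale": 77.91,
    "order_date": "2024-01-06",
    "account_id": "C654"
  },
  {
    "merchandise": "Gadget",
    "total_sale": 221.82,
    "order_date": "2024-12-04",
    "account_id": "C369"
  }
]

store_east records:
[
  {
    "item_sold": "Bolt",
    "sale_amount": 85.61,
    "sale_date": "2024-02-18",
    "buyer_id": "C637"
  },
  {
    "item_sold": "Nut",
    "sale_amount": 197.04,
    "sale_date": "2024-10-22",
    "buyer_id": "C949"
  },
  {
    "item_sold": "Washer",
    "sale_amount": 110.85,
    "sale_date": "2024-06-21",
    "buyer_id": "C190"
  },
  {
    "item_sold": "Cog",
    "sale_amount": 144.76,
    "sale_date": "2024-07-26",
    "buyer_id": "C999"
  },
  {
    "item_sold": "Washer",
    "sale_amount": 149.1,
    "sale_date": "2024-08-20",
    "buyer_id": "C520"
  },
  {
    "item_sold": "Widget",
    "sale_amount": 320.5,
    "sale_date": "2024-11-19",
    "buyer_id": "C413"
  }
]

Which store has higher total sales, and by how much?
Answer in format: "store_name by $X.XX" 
store_central by $252.37

Schema mapping: "total_sale" (store_central) = "sale_amount" (store_east) = sale amount

Total for store_central: 1260.23
Total for store_east: 1007.86

Difference: |1260.23 - 1007.86| = 252.37
store_central has higher sales by $252.37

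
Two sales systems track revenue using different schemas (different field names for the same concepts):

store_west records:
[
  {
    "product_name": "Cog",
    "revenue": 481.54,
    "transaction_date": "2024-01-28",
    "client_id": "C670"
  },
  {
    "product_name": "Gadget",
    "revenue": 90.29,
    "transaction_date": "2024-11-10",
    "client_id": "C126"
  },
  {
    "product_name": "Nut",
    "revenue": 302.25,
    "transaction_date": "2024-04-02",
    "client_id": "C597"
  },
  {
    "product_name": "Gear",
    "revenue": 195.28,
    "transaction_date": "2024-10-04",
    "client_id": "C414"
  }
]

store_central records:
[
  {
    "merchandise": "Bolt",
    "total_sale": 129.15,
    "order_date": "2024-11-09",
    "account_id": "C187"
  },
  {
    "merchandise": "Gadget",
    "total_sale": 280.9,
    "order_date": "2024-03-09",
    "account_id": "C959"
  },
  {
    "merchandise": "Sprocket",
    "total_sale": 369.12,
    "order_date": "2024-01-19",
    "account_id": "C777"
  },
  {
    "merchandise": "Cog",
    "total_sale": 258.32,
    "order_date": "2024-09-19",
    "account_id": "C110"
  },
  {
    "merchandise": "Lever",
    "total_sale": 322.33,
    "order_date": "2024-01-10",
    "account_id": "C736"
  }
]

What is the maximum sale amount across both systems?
481.54

Reconcile: "revenue" (store_west) = "total_sale" (store_central) = sale amount

Maximum in store_west: 481.54
Maximum in store_central: 369.12

Overall maximum: max(481.54, 369.12) = 481.54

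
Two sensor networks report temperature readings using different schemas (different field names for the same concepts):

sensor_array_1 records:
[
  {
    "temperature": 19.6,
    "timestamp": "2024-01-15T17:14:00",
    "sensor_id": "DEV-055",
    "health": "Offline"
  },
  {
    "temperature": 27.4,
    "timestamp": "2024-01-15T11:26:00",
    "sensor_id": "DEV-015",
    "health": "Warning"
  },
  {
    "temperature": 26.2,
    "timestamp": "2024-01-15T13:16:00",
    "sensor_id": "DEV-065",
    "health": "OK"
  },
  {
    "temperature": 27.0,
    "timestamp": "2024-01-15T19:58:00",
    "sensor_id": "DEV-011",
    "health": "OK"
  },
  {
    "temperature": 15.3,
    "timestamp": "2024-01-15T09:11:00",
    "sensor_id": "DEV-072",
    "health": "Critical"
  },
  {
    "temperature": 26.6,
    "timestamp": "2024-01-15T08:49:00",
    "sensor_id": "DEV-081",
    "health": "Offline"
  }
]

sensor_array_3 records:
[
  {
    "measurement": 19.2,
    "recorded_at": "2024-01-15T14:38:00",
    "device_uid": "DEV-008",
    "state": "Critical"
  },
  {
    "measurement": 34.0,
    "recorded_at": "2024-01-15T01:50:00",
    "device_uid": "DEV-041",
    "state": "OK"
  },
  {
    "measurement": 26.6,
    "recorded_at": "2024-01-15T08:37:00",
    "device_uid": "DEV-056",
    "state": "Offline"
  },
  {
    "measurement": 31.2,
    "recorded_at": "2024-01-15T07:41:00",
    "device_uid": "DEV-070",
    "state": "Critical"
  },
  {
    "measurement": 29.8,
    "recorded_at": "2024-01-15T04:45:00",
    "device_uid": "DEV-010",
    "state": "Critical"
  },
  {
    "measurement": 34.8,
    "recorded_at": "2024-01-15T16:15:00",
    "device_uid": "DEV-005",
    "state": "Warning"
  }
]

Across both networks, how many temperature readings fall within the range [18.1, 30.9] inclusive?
8

Schema mapping: "temperature" (sensor_array_1) = "measurement" (sensor_array_3) = temperature

Readings in [18.1, 30.9] from sensor_array_1: 5
Readings in [18.1, 30.9] from sensor_array_3: 3

Total count: 5 + 3 = 8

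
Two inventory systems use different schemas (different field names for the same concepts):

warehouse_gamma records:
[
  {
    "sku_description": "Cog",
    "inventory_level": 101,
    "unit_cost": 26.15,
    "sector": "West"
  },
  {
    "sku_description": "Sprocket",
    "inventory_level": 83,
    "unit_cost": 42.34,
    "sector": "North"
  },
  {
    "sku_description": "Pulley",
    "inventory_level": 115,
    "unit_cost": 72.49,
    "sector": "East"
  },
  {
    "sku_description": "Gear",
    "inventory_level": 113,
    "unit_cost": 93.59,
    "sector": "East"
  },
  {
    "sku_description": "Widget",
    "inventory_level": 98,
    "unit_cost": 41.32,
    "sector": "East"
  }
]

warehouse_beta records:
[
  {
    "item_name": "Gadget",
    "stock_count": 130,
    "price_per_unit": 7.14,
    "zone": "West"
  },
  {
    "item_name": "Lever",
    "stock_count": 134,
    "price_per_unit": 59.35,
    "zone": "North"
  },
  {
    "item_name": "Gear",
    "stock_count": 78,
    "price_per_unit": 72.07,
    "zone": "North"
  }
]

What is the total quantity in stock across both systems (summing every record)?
852

To reconcile these schemas, identify the field holding the quantity in stock in each system:
1. In warehouse_gamma it is "inventory_level"
2. In warehouse_beta it is "stock_count"

From warehouse_gamma: 101 + 83 + 115 + 113 + 98 = 510
From warehouse_beta: 130 + 134 + 78 = 342

Total: 510 + 342 = 852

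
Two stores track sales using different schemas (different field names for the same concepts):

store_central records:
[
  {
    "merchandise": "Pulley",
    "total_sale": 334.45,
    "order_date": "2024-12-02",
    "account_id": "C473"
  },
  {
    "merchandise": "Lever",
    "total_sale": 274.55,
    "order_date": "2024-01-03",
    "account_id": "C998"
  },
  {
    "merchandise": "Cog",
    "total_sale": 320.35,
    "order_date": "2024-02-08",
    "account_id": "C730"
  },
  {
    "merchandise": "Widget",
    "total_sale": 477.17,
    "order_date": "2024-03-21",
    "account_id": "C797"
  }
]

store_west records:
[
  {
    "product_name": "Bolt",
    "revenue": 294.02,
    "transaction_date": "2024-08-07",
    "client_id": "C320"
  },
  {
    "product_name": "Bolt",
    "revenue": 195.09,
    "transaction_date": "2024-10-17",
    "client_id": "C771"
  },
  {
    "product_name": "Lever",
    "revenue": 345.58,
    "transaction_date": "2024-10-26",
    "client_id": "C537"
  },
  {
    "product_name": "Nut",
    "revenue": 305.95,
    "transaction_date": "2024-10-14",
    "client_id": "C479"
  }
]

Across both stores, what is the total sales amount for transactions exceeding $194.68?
2547.16

Schema mapping: "total_sale" (store_central) = "revenue" (store_west) = sale amount

Sum of sales > $194.68 in store_central: 1406.52
Sum of sales > $194.68 in store_west: 1140.64

Total: 1406.52 + 1140.64 = 2547.16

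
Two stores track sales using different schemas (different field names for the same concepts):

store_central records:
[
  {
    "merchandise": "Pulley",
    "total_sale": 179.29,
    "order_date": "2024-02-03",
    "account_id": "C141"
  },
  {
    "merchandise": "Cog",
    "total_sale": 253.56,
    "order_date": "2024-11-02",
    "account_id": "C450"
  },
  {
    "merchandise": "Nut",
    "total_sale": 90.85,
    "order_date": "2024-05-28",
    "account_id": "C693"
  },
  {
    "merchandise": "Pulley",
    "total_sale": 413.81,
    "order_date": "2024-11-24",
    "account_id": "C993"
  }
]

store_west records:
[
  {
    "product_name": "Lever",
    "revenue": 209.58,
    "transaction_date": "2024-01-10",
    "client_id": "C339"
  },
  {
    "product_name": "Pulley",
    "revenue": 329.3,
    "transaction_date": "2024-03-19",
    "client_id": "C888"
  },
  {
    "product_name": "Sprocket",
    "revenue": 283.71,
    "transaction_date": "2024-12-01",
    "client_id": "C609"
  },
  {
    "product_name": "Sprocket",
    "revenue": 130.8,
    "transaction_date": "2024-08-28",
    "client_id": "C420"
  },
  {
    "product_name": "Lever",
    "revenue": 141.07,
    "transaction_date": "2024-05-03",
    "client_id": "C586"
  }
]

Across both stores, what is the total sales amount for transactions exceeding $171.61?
1669.25

Schema mapping: "total_sale" (store_central) = "revenue" (store_west) = sale amount

Sum of sales > $171.61 in store_central: 846.66
Sum of sales > $171.61 in store_west: 822.59

Total: 846.66 + 822.59 = 1669.25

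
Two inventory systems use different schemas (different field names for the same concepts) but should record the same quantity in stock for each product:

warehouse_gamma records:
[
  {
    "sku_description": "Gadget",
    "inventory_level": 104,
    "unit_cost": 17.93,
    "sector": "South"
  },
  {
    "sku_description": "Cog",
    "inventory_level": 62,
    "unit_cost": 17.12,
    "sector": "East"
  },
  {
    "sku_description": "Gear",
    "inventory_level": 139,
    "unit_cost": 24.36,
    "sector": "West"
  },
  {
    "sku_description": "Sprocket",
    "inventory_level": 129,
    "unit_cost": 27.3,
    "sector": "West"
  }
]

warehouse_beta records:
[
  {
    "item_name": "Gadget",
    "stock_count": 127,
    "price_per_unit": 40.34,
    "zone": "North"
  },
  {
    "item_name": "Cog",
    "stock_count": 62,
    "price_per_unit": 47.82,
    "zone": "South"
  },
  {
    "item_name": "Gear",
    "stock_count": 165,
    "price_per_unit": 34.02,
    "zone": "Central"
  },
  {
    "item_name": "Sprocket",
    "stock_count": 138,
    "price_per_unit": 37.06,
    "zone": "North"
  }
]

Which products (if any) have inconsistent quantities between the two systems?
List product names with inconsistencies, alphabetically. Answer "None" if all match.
Gadget, Gear, Sprocket

Schema mappings:
- "sku_description" (warehouse_gamma) = "item_name" (warehouse_beta) = product name
- "inventory_level" (warehouse_gamma) = "stock_count" (warehouse_beta) = quantity

Comparison:
  Gadget: 104 vs 127 - MISMATCH
  Cog: 62 vs 62 - MATCH
  Gear: 139 vs 165 - MISMATCH
  Sprocket: 129 vs 138 - MISMATCH

Products with inconsistencies: Gadget, Gear, Sprocket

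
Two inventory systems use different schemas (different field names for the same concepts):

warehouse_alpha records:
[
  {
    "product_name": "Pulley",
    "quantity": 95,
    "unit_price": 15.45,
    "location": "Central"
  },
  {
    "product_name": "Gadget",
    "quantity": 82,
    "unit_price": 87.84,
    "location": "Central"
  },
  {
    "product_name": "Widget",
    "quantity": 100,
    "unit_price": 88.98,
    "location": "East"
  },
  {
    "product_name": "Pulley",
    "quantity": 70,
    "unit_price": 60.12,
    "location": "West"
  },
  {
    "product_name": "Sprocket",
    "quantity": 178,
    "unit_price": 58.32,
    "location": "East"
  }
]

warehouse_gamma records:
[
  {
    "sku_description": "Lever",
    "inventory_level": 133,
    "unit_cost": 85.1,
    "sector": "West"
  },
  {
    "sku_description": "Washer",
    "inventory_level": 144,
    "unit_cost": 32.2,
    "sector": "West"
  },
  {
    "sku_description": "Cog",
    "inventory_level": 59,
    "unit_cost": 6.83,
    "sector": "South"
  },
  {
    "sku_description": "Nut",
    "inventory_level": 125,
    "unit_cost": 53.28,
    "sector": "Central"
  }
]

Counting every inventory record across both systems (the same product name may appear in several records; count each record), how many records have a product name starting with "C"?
1

Schema mapping: "product_name" (warehouse_alpha) = "sku_description" (warehouse_gamma) = product name

Records with product name starting with "C" in warehouse_alpha: 0
Records with product name starting with "C" in warehouse_gamma: 1

Total: 0 + 1 = 1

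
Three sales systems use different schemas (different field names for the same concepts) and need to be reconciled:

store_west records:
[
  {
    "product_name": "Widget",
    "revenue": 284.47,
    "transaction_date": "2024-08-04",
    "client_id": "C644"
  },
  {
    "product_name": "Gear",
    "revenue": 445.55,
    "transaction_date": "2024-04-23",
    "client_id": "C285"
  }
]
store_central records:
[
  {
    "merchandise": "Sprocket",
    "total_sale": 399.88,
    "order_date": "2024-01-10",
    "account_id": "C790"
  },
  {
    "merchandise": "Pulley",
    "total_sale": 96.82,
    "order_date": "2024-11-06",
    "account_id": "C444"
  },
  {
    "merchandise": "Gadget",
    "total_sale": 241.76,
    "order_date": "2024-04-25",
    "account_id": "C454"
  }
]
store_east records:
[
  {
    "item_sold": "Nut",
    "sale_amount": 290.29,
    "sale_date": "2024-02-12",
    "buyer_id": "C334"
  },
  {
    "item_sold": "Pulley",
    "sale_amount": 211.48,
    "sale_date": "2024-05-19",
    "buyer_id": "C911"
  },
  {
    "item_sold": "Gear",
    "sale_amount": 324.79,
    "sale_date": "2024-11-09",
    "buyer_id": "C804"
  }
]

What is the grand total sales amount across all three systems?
2295.04

Schema reconciliation - all amount fields map to sale amount:

store_west (revenue): 730.02
store_central (total_sale): 738.46
store_east (sale_amount): 826.56

Grand total: 2295.04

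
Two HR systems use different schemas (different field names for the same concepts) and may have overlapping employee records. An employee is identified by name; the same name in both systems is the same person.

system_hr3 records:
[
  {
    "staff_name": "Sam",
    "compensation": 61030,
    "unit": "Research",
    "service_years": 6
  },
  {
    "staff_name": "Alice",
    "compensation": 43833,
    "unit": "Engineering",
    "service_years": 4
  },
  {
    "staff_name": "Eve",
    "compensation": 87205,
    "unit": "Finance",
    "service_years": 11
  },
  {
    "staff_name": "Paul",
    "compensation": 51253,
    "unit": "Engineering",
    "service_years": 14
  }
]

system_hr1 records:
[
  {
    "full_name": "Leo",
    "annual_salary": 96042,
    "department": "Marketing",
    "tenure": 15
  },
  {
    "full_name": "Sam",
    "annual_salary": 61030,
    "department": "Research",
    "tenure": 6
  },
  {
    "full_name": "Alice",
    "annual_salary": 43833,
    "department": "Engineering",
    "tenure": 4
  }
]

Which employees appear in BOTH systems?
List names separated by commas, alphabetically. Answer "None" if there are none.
Alice, Sam

Schema mapping: "staff_name" (system_hr3) = "full_name" (system_hr1) = employee name

Names in system_hr3: ['Alice', 'Eve', 'Paul', 'Sam']
Names in system_hr1: ['Alice', 'Leo', 'Sam']

Intersection: ['Alice', 'Sam']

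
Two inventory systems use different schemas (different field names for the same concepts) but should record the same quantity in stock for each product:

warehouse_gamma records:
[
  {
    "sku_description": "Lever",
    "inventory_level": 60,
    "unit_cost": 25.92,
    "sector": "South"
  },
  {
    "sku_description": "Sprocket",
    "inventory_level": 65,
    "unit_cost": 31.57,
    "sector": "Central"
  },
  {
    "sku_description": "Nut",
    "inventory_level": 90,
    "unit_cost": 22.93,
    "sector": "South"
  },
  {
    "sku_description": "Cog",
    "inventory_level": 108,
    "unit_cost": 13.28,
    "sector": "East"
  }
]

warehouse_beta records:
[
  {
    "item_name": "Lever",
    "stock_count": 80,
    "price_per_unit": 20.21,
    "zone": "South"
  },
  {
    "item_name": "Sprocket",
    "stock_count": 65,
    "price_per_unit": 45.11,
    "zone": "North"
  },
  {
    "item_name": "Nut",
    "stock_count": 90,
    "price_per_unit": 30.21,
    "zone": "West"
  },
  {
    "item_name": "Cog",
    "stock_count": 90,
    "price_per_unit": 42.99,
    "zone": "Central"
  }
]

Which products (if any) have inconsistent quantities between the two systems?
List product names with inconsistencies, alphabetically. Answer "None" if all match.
Cog, Lever

Schema mappings:
- "sku_description" (warehouse_gamma) = "item_name" (warehouse_beta) = product name
- "inventory_level" (warehouse_gamma) = "stock_count" (warehouse_beta) = quantity

Comparison:
  Lever: 60 vs 80 - MISMATCH
  Sprocket: 65 vs 65 - MATCH
  Nut: 90 vs 90 - MATCH
  Cog: 108 vs 90 - MISMATCH

Products with inconsistencies: Cog, Lever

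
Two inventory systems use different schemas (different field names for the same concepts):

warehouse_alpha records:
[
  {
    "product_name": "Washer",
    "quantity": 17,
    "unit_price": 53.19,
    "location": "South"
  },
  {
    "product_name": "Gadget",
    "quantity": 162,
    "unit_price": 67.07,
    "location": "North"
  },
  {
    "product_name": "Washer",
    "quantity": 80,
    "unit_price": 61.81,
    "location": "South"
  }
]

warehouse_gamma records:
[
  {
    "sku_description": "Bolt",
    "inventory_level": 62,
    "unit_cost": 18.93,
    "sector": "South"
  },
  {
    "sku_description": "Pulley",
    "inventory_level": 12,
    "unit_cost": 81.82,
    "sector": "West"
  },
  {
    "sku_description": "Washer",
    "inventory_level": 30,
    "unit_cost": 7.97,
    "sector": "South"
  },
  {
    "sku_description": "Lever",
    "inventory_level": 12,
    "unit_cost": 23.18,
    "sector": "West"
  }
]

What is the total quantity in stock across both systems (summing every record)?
375

To reconcile these schemas, identify the field holding the quantity in stock in each system:
1. In warehouse_alpha it is "quantity"
2. In warehouse_gamma it is "inventory_level"

From warehouse_alpha: 17 + 162 + 80 = 259
From warehouse_gamma: 62 + 12 + 30 + 12 = 116

Total: 259 + 116 = 375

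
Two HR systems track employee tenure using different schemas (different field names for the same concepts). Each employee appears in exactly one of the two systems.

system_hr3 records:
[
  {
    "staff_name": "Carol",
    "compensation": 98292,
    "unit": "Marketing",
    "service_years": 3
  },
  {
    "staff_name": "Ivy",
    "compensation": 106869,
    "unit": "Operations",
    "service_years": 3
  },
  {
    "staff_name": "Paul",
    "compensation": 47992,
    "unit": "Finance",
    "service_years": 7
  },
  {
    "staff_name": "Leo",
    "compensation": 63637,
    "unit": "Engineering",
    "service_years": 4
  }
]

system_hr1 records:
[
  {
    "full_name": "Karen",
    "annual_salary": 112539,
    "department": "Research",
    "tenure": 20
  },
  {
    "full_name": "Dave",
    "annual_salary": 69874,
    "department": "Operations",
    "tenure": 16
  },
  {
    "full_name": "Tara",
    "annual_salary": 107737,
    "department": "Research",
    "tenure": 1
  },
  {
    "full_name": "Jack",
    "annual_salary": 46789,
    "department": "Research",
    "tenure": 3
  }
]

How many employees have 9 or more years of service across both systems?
2

Reconcile schemas: "service_years" (system_hr3) = "tenure" (system_hr1) = years of service

From system_hr3: 0 employees with >= 9 years
From system_hr1: 2 employees with >= 9 years

Total: 0 + 2 = 2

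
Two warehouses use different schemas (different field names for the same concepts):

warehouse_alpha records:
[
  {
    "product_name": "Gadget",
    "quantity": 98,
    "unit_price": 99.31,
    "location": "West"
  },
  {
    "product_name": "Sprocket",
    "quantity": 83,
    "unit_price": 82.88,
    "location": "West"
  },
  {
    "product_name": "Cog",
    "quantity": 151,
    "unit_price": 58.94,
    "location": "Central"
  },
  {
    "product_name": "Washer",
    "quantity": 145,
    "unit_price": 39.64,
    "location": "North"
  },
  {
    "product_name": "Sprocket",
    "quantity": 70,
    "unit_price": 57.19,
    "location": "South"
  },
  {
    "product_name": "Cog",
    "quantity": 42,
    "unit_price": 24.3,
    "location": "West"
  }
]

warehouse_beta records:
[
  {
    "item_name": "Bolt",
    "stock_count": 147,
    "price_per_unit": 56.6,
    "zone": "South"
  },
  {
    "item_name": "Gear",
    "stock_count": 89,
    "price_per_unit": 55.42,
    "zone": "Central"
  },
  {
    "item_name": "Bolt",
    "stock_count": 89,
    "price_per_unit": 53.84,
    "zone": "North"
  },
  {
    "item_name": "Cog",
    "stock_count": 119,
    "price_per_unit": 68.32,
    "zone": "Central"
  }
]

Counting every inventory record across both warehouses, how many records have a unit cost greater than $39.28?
9

Schema mapping: "unit_price" (warehouse_alpha) = "price_per_unit" (warehouse_beta) = unit cost

Records > $39.28 in warehouse_alpha: 5
Records > $39.28 in warehouse_beta: 4

Total count: 5 + 4 = 9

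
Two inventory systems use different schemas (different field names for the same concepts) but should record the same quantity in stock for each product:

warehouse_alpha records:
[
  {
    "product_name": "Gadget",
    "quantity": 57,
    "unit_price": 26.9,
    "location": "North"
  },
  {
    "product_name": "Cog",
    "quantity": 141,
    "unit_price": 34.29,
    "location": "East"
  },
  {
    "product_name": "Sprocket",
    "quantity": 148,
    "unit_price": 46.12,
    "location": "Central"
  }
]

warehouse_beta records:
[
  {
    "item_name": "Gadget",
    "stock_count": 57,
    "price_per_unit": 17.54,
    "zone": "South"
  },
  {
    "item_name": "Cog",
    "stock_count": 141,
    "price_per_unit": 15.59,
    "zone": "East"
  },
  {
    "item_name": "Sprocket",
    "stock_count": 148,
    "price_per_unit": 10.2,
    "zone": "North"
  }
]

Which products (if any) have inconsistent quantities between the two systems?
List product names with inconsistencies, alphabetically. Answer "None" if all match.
None

Schema mappings:
- "product_name" (warehouse_alpha) = "item_name" (warehouse_beta) = product name
- "quantity" (warehouse_alpha) = "stock_count" (warehouse_beta) = quantity

Comparison:
  Gadget: 57 vs 57 - MATCH
  Cog: 141 vs 141 - MATCH
  Sprocket: 148 vs 148 - MATCH

Products with inconsistencies: None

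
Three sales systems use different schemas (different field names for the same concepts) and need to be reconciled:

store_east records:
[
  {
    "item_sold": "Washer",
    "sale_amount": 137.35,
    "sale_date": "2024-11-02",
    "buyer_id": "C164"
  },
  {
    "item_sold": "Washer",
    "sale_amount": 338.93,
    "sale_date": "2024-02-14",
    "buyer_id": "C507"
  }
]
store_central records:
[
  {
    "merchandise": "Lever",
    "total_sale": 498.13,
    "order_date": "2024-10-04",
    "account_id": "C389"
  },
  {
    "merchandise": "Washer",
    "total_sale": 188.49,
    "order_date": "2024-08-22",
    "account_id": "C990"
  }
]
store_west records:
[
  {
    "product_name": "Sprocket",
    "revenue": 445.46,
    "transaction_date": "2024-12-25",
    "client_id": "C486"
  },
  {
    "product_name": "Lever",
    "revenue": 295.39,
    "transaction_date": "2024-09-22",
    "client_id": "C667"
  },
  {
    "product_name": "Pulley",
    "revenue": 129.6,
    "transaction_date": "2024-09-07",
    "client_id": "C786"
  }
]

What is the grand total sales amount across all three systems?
2033.35

Schema reconciliation - all amount fields map to sale amount:

store_east (sale_amount): 476.28
store_central (total_sale): 686.62
store_west (revenue): 870.45

Grand total: 2033.35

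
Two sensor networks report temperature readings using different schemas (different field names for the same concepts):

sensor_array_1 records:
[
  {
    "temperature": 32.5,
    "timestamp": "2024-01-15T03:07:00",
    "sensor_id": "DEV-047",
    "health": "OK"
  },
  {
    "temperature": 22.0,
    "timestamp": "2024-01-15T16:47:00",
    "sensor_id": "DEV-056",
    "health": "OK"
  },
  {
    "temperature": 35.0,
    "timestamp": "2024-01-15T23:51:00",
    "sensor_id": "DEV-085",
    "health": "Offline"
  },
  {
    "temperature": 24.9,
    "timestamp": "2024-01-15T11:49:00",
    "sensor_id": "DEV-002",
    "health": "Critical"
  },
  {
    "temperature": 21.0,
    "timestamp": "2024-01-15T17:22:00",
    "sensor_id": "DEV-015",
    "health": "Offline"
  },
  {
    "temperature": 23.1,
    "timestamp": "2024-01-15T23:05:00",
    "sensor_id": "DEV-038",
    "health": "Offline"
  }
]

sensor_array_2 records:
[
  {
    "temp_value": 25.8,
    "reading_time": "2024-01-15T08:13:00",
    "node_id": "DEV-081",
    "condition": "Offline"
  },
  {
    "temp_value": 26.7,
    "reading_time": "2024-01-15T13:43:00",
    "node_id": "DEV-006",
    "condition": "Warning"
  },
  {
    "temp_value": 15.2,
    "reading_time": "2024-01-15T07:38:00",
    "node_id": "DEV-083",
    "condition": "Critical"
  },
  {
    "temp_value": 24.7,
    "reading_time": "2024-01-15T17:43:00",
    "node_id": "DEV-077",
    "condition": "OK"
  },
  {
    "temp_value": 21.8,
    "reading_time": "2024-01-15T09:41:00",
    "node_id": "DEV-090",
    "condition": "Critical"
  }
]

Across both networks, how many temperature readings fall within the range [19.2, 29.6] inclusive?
8

Schema mapping: "temperature" (sensor_array_1) = "temp_value" (sensor_array_2) = temperature

Readings in [19.2, 29.6] from sensor_array_1: 4
Readings in [19.2, 29.6] from sensor_array_2: 4

Total count: 4 + 4 = 8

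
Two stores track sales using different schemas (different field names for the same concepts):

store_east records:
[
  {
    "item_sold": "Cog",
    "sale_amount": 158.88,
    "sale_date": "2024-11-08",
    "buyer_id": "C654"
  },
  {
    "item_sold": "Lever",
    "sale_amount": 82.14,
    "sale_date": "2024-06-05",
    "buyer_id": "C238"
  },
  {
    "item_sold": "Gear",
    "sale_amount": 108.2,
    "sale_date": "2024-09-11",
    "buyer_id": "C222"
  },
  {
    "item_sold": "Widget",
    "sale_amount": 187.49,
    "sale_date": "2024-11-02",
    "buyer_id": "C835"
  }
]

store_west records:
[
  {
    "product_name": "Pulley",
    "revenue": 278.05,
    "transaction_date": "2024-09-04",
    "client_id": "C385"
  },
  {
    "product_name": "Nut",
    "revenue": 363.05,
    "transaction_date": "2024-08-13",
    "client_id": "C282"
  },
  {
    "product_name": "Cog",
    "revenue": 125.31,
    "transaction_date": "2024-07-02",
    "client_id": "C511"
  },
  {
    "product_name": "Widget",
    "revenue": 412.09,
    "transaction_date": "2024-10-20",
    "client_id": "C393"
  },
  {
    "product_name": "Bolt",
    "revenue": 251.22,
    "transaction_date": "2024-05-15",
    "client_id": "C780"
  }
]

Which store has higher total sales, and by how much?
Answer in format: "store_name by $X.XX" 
store_west by $893.01

Schema mapping: "sale_amount" (store_east) = "revenue" (store_west) = sale amount

Total for store_east: 536.71
Total for store_west: 1429.72

Difference: |536.71 - 1429.72| = 893.01
store_west has higher sales by $893.01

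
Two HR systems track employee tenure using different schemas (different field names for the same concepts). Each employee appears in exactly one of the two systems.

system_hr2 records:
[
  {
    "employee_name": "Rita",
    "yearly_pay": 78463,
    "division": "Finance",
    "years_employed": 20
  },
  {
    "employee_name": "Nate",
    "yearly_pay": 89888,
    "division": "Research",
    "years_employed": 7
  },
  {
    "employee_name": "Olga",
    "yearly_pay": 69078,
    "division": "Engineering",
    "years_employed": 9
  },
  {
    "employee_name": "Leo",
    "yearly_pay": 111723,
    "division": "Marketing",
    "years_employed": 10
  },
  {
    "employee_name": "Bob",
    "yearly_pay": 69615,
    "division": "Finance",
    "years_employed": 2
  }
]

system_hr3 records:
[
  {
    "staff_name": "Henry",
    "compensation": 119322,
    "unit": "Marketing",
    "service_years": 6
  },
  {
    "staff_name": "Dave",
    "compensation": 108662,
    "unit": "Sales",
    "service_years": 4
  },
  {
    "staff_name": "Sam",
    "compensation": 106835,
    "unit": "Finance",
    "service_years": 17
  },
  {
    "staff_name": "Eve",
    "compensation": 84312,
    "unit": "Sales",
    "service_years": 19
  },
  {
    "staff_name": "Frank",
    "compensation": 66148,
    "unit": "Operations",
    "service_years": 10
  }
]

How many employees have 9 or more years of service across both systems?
6

Reconcile schemas: "years_employed" (system_hr2) = "service_years" (system_hr3) = years of service

From system_hr2: 3 employees with >= 9 years
From system_hr3: 3 employees with >= 9 years

Total: 3 + 3 = 6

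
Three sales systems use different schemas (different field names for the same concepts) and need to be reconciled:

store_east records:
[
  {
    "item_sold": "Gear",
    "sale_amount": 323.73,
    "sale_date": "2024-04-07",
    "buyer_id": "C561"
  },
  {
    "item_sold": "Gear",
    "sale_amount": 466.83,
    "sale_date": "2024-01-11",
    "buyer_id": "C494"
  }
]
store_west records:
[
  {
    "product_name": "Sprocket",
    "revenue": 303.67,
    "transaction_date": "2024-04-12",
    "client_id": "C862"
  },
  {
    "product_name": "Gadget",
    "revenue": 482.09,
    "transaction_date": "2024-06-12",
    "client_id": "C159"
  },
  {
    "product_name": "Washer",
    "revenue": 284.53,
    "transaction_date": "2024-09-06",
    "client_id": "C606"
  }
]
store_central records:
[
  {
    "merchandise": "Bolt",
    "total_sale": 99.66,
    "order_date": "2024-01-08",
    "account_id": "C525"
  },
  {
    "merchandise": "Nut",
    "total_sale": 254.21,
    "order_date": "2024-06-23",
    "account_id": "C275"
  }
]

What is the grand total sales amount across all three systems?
2214.72

Schema reconciliation - all amount fields map to sale amount:

store_east (sale_amount): 790.56
store_west (revenue): 1070.29
store_central (total_sale): 353.87

Grand total: 2214.72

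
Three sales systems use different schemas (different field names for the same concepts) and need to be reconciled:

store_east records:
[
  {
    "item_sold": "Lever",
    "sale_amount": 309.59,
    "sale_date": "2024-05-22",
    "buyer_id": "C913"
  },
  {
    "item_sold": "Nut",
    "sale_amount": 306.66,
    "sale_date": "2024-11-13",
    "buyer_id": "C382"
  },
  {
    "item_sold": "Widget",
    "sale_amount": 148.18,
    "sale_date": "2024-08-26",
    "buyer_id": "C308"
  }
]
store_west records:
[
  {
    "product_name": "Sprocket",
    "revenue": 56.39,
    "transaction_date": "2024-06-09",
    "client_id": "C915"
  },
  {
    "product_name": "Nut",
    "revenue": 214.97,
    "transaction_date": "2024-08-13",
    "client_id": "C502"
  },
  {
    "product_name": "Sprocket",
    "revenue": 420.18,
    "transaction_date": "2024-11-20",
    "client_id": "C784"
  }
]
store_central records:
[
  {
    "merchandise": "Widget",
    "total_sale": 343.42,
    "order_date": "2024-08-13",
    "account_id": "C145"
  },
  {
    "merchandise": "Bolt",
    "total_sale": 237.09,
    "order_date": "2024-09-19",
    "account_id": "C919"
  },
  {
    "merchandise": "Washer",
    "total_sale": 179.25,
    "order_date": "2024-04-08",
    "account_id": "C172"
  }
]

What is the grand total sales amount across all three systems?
2215.73

Schema reconciliation - all amount fields map to sale amount:

store_east (sale_amount): 764.43
store_west (revenue): 691.54
store_central (total_sale): 759.76

Grand total: 2215.73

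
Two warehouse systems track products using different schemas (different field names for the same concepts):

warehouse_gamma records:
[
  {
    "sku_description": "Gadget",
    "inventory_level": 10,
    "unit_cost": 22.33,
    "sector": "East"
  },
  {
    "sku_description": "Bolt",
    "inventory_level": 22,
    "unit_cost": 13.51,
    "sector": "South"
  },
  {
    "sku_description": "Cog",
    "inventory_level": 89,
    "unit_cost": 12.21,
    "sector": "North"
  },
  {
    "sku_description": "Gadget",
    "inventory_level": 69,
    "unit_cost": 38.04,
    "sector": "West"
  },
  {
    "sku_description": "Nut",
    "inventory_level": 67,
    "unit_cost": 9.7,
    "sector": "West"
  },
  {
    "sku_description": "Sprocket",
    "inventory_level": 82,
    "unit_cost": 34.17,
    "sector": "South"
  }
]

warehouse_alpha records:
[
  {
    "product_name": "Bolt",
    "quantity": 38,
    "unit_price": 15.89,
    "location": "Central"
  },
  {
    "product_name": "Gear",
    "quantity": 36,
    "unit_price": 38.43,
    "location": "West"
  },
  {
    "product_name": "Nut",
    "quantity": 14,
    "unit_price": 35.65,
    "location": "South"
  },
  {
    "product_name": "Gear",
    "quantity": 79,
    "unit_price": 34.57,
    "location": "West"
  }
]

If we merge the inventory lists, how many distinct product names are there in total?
6

Schema mapping: "sku_description" (warehouse_gamma) = "product_name" (warehouse_alpha) = product name

Products in warehouse_gamma: ['Bolt', 'Cog', 'Gadget', 'Nut', 'Sprocket']
Products in warehouse_alpha: ['Bolt', 'Gear', 'Nut']

Union (unique products): ['Bolt', 'Cog', 'Gadget', 'Gear', 'Nut', 'Sprocket']
Count: 6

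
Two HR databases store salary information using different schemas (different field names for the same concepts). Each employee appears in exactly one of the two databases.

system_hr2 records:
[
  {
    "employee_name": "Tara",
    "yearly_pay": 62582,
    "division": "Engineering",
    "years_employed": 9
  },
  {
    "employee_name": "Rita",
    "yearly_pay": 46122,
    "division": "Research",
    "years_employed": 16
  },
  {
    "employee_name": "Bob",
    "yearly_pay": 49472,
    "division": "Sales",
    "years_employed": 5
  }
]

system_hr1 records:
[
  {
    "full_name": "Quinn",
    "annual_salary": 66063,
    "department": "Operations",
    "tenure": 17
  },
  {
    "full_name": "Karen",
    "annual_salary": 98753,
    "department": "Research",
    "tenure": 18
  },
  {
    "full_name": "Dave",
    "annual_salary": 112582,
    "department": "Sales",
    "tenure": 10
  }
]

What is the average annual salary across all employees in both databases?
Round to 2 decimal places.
72595.67

Schema mapping: "yearly_pay" (system_hr2) = "annual_salary" (system_hr1) = annual salary

All salaries: [62582, 46122, 49472, 66063, 98753, 112582]
Sum: 435574
Count: 6
Average: 435574 / 6 = 72595.67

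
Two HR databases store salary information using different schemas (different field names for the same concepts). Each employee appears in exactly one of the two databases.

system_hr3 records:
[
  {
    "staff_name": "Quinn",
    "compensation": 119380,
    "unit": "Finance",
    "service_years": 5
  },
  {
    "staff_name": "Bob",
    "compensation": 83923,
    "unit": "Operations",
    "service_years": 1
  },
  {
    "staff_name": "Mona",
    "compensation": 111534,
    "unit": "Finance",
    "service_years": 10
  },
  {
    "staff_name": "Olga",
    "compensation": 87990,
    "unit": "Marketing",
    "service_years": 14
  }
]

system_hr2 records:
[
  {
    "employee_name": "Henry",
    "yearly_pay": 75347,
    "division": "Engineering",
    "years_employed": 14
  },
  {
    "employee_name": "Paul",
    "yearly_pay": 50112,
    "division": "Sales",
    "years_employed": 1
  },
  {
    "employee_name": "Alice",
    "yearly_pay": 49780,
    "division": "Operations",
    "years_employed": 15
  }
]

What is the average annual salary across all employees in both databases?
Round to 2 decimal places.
82580.86

Schema mapping: "compensation" (system_hr3) = "yearly_pay" (system_hr2) = annual salary

All salaries: [119380, 83923, 111534, 87990, 75347, 50112, 49780]
Sum: 578066
Count: 7
Average: 578066 / 7 = 82580.86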